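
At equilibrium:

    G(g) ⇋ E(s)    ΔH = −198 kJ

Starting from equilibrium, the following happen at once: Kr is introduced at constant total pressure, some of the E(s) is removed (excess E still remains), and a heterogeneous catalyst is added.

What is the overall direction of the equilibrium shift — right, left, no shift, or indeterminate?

Adding inert gas at constant total pressure expands the volume and lowers every reacting partial pressure. With Δn_gas = 0 − 1 = -1, Q moves away from K toward the side with fewer gas moles, so the system shifts toward the side with more gas moles — to the left.
E is a pure solid; its activity is 1 regardless of amount, so Q is unaffected — no shift from this change.
A catalyst speeds both forward and reverse rates equally; it changes neither Q nor K — no shift from this change.
Only the nonzero effect(s) matter; the net shift is to the left.

left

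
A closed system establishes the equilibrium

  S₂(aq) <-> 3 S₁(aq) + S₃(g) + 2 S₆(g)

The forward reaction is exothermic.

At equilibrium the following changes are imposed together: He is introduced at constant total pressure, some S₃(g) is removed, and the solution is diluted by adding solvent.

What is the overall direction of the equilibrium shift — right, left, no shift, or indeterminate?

right

Adding inert gas at constant total pressure expands the volume and lowers every reacting partial pressure. With Δn_gas = 3 − 0 = +3, Q moves away from K toward the side with fewer gas moles, so the system shifts toward the side with more gas moles — to the right.
Removing S₃ (g), a product, drives the reaction to the right.
Dilution lowers every aqueous concentration by the same factor. Δn_aq = 3 − 1 = +2, so the system shifts toward the side with more dissolved moles — to the right.
All effects act in the same direction — net shift to the right.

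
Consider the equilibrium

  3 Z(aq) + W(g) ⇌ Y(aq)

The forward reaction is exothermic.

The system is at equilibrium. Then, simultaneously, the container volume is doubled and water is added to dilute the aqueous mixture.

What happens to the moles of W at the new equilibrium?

increases

Gas moles: reactants 1, products 0 (Δn_gas = -1). Expansion shifts the system toward the side with more moles of gas — to the left.
Dilution lowers every aqueous concentration by the same factor. Δn_aq = 1 − 3 = -2, so the system shifts toward the side with more dissolved moles — to the left.
The net shift is to the left. W is a reactant, so its amount increases.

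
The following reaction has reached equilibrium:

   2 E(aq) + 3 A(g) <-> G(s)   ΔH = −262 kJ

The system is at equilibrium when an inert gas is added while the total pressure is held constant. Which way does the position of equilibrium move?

Adding inert gas at constant total pressure expands the volume and lowers every reacting partial pressure. With Δn_gas = 0 − 3 = -3, Q moves away from K toward the side with fewer gas moles, so the system shifts toward the side with more gas moles — to the left.

left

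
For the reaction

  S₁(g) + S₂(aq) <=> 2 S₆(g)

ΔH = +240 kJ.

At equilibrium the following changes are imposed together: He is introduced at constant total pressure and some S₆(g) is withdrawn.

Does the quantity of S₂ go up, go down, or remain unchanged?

Adding inert gas at constant total pressure expands the volume and lowers every reacting partial pressure. With Δn_gas = 2 − 1 = +1, Q moves away from K toward the side with fewer gas moles, so the system shifts toward the side with more gas moles — to the right.
Removing S₆ (g), a product, drives the reaction to the right.
The net shift is to the right. S₂ is a reactant, so its amount decreases.

decreases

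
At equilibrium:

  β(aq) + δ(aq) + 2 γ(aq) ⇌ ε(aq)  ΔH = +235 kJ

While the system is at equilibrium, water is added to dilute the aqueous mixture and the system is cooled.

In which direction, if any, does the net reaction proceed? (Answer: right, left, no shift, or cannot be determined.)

left

Dilution lowers every aqueous concentration by the same factor. Δn_aq = 1 − 4 = -3, so the system shifts toward the side with more dissolved moles — to the left.
The forward reaction is endothermic. Lowering T favours the exothermic direction — shift to the left.
All effects act in the same direction — net shift to the left.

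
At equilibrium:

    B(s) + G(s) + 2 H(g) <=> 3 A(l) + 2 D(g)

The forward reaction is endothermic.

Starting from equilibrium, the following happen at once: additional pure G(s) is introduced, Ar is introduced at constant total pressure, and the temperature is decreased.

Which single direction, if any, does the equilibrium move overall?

G is a pure solid; its activity is 1 regardless of amount, so Q is unaffected — no shift from this change.
Adding inert gas at constant total pressure expands the volume, scaling every reacting partial pressure by the same factor. Δn_gas = 2 − 2 = 0, so Q is unchanged — no shift.
The forward reaction is endothermic. Lowering T favours the exothermic direction — shift to the left.
Only the nonzero effect(s) matter; the net shift is to the left.

left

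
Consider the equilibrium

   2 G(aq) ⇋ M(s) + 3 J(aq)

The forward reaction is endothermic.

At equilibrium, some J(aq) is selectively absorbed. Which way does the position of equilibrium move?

Removing J (aq), a product, drives the reaction to the right.

right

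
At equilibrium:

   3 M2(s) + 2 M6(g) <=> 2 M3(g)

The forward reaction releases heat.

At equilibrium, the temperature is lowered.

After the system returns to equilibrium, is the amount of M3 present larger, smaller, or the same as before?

increases

The forward reaction is exothermic. Lowering T favours the exothermic direction — shift to the right.
The net shift is to the right. M3 is a product, so its amount increases.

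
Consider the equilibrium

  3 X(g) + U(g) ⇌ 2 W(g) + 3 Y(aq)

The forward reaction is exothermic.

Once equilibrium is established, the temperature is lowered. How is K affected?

increases

K depends on temperature via the van 't Hoff relation. The forward reaction is exothermic, so lowering T increases K.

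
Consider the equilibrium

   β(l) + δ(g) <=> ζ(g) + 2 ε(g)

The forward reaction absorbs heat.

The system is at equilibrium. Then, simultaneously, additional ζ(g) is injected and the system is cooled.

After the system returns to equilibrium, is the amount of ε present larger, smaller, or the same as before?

decreases

Adding ζ (g), a product, drives the reaction to the left.
The forward reaction is endothermic. Lowering T favours the exothermic direction — shift to the left.
The net shift is to the left. ε is a product, so its amount decreases.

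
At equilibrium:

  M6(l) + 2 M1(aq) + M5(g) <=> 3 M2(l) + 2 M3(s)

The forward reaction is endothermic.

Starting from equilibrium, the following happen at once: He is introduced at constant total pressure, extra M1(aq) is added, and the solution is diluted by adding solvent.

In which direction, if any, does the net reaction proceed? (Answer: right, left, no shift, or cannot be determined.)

Adding inert gas at constant total pressure expands the volume and lowers every reacting partial pressure. With Δn_gas = 0 − 1 = -1, Q moves away from K toward the side with fewer gas moles, so the system shifts toward the side with more gas moles — to the left.
Adding M1 (aq), a reactant, drives the reaction to the right.
Dilution lowers every aqueous concentration by the same factor. Δn_aq = 0 − 2 = -2, so the system shifts toward the side with more dissolved moles — to the left.
The individual effects push in opposite directions; without quantitative information the net direction cannot be determined.

cannot be determined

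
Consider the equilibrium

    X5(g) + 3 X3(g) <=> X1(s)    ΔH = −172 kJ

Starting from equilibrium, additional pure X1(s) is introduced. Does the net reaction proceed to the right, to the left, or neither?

no shift

X1 is a pure solid; its activity is 1 regardless of amount, so Q is unaffected — no shift from this change.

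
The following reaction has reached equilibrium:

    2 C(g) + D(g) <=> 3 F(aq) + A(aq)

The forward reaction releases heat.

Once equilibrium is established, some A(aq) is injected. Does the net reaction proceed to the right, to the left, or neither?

left

Adding A (aq), a product, drives the reaction to the left.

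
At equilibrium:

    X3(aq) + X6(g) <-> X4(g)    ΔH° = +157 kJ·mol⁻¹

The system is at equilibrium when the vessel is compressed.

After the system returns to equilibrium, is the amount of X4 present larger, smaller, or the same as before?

Gas moles: reactants 1, products 1. Δn_gas = 0, so a volume change leaves Q equal to K — no shift from this change.
No net shift occurs, so the amount of X4 is unchanged.

unchanged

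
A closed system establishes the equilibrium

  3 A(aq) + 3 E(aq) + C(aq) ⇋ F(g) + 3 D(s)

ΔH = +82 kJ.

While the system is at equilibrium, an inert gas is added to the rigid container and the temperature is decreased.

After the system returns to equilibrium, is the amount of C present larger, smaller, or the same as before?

At constant volume, adding an inert gas leaves every reacting species' partial pressure unchanged, so Q is unchanged — no shift from this change.
The forward reaction is endothermic. Lowering T favours the exothermic direction — shift to the left.
The net shift is to the left. C is a reactant, so its amount increases.

increases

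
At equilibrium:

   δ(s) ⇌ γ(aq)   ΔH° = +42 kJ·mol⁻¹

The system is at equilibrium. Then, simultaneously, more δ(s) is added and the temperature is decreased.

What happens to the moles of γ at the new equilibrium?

decreases

δ is a pure solid; its activity is 1 regardless of amount, so Q is unaffected — no shift from this change.
The forward reaction is endothermic. Lowering T favours the exothermic direction — shift to the left.
The net shift is to the left. γ is a product, so its amount decreases.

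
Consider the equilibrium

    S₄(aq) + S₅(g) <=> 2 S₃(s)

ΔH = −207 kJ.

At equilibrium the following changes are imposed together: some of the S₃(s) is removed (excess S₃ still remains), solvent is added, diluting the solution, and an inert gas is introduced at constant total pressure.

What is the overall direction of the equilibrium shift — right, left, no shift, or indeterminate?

S₃ is a pure solid; its activity is 1 regardless of amount, so Q is unaffected — no shift from this change.
Dilution lowers every aqueous concentration by the same factor. Δn_aq = 0 − 1 = -1, so the system shifts toward the side with more dissolved moles — to the left.
Adding inert gas at constant total pressure expands the volume and lowers every reacting partial pressure. With Δn_gas = 0 − 1 = -1, Q moves away from K toward the side with fewer gas moles, so the system shifts toward the side with more gas moles — to the left.
Only the nonzero effect(s) matter; the net shift is to the left.

left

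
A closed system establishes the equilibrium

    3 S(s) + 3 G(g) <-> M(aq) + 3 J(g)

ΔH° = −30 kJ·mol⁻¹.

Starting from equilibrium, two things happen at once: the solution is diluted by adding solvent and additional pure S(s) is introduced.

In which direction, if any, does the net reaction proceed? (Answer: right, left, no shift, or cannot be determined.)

right

Dilution lowers every aqueous concentration by the same factor. Δn_aq = 1 − 0 = +1, so the system shifts toward the side with more dissolved moles — to the right.
S is a pure solid; its activity is 1 regardless of amount, so Q is unaffected — no shift from this change.
Only the nonzero effect(s) matter; the net shift is to the right.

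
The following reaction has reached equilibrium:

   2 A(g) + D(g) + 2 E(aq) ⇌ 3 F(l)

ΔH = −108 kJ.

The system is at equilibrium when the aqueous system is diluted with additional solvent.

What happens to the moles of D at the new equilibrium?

increases

Dilution lowers every aqueous concentration by the same factor. Δn_aq = 0 − 2 = -2, so the system shifts toward the side with more dissolved moles — to the left.
The net shift is to the left. D is a reactant, so its amount increases.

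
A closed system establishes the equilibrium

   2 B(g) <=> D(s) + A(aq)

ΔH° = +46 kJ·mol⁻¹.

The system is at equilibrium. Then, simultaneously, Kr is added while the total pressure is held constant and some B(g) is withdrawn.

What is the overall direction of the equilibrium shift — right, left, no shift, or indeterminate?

Adding inert gas at constant total pressure expands the volume and lowers every reacting partial pressure. With Δn_gas = 0 − 2 = -2, Q moves away from K toward the side with fewer gas moles, so the system shifts toward the side with more gas moles — to the left.
Removing B (g), a reactant, drives the reaction to the left.
All effects act in the same direction — net shift to the left.

left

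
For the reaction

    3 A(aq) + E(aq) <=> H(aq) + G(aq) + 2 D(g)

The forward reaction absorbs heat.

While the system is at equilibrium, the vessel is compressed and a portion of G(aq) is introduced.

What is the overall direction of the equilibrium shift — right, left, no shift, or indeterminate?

left

Gas moles: reactants 0, products 2 (Δn_gas = +2). Compression shifts the system toward the side with fewer moles of gas — to the left.
Adding G (aq), a product, drives the reaction to the left.
All effects act in the same direction — net shift to the left.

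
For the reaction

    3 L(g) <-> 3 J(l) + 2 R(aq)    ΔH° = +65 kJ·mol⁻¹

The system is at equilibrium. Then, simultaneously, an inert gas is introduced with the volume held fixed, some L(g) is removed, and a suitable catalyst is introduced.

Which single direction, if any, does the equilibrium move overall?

left

At constant volume, adding an inert gas leaves every reacting species' partial pressure unchanged, so Q is unchanged — no shift from this change.
Removing L (g), a reactant, drives the reaction to the left.
A catalyst speeds both forward and reverse rates equally; it changes neither Q nor K — no shift from this change.
Only the nonzero effect(s) matter; the net shift is to the left.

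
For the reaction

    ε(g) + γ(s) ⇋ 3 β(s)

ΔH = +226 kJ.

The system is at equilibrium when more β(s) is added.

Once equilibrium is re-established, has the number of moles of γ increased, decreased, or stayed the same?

unchanged

β is a pure solid; its activity is 1 regardless of amount, so Q is unaffected — no shift from this change.
No net shift occurs, so the amount of γ is unchanged.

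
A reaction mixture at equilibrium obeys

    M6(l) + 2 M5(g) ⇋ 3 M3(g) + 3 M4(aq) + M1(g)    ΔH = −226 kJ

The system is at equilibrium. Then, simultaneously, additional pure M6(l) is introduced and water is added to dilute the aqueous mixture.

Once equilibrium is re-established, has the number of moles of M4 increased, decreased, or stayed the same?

increases

M6 is a pure liquid; its activity is 1 regardless of amount, so Q is unaffected — no shift from this change.
Dilution lowers every aqueous concentration by the same factor. Δn_aq = 3 − 0 = +3, so the system shifts toward the side with more dissolved moles — to the right.
The net shift is to the right. M4 is a product, so its amount increases.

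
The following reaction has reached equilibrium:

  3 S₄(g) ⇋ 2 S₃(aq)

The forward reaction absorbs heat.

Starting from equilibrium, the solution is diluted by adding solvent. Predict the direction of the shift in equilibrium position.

Dilution lowers every aqueous concentration by the same factor. Δn_aq = 2 − 0 = +2, so the system shifts toward the side with more dissolved moles — to the right.

right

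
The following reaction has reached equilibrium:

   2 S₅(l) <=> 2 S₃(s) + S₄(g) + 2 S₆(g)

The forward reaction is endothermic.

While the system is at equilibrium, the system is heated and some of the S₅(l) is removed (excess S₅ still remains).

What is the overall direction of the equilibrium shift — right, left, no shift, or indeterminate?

The forward reaction is endothermic. Raising T favours the endothermic direction — shift to the right.
S₅ is a pure liquid; its activity is 1 regardless of amount, so Q is unaffected — no shift from this change.
Only the nonzero effect(s) matter; the net shift is to the right.

right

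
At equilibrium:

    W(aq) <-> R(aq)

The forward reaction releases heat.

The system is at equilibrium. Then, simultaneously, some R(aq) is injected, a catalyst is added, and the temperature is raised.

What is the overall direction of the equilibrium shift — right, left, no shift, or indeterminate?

left

Adding R (aq), a product, drives the reaction to the left.
A catalyst speeds both forward and reverse rates equally; it changes neither Q nor K — no shift from this change.
The forward reaction is exothermic. Raising T favours the endothermic direction — shift to the left.
Only the nonzero effect(s) matter; the net shift is to the left.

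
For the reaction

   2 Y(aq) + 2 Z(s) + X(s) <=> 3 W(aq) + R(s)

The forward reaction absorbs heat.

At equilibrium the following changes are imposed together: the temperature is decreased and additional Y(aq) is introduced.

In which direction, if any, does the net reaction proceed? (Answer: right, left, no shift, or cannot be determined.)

The forward reaction is endothermic. Lowering T favours the exothermic direction — shift to the left.
Adding Y (aq), a reactant, drives the reaction to the right.
The individual effects push in opposite directions; without quantitative information the net direction cannot be determined.

cannot be determined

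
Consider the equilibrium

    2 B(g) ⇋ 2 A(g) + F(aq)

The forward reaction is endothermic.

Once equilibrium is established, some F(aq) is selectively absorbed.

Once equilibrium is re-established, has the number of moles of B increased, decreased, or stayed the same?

decreases

Removing F (aq), a product, drives the reaction to the right.
The net shift is to the right. B is a reactant, so its amount decreases.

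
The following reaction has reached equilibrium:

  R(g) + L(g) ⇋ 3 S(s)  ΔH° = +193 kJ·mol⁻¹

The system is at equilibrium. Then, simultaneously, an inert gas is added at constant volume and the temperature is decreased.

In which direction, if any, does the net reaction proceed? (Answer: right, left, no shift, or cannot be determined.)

left

At constant volume, adding an inert gas leaves every reacting species' partial pressure unchanged, so Q is unchanged — no shift from this change.
The forward reaction is endothermic. Lowering T favours the exothermic direction — shift to the left.
Only the nonzero effect(s) matter; the net shift is to the left.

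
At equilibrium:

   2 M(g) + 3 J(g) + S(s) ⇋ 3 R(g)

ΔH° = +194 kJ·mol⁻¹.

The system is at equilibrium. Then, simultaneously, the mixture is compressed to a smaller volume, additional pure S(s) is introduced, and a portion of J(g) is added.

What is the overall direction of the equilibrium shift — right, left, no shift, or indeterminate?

right

Gas moles: reactants 5, products 3 (Δn_gas = -2). Compression shifts the system toward the side with fewer moles of gas — to the right.
S is a pure solid; its activity is 1 regardless of amount, so Q is unaffected — no shift from this change.
Adding J (g), a reactant, drives the reaction to the right.
Only the nonzero effect(s) matter; the net shift is to the right.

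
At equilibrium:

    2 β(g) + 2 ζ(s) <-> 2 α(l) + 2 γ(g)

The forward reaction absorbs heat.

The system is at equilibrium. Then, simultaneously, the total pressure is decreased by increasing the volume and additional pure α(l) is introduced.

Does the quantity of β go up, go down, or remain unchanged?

unchanged

Gas moles: reactants 2, products 2. Δn_gas = 0, so a volume change leaves Q equal to K — no shift from this change.
α is a pure liquid; its activity is 1 regardless of amount, so Q is unaffected — no shift from this change.
No net shift occurs, so the amount of β is unchanged.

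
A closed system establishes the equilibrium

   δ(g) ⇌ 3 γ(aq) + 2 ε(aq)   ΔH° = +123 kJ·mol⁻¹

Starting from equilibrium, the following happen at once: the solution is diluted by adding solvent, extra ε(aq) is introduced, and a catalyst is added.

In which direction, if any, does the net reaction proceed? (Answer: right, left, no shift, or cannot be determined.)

cannot be determined

Dilution lowers every aqueous concentration by the same factor. Δn_aq = 5 − 0 = +5, so the system shifts toward the side with more dissolved moles — to the right.
Adding ε (aq), a product, drives the reaction to the left.
A catalyst speeds both forward and reverse rates equally; it changes neither Q nor K — no shift from this change.
The individual effects push in opposite directions; without quantitative information the net direction cannot be determined.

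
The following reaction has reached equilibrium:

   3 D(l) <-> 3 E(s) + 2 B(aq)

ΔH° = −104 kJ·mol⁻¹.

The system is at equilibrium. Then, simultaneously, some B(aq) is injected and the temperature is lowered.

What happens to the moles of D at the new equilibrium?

cannot be determined

Adding B (aq), a product, drives the reaction to the left.
The forward reaction is exothermic. Lowering T favours the exothermic direction — shift to the right.
The two effects oppose each other, so the net shift — and hence the change in D — cannot be determined from the given information.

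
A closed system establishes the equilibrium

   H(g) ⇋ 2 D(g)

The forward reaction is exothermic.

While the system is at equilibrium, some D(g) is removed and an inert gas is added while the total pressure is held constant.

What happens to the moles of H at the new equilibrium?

decreases

Removing D (g), a product, drives the reaction to the right.
Adding inert gas at constant total pressure expands the volume and lowers every reacting partial pressure. With Δn_gas = 2 − 1 = +1, Q moves away from K toward the side with fewer gas moles, so the system shifts toward the side with more gas moles — to the right.
The net shift is to the right. H is a reactant, so its amount decreases.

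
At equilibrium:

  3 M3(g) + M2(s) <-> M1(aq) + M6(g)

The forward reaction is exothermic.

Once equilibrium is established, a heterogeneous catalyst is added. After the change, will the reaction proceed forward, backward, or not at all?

A catalyst speeds both forward and reverse rates equally; it changes neither Q nor K — no shift from this change.

no shift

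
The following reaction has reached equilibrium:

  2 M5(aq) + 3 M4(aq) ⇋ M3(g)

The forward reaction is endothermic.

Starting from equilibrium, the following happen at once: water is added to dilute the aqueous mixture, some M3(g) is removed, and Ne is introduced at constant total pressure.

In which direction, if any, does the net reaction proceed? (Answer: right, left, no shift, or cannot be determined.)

Dilution lowers every aqueous concentration by the same factor. Δn_aq = 0 − 5 = -5, so the system shifts toward the side with more dissolved moles — to the left.
Removing M3 (g), a product, drives the reaction to the right.
Adding inert gas at constant total pressure expands the volume and lowers every reacting partial pressure. With Δn_gas = 1 − 0 = +1, Q moves away from K toward the side with fewer gas moles, so the system shifts toward the side with more gas moles — to the right.
The individual effects push in opposite directions; without quantitative information the net direction cannot be determined.

cannot be determined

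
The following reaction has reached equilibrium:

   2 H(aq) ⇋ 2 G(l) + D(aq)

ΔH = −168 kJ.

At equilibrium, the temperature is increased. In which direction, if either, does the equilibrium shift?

left

The forward reaction is exothermic. Raising T favours the endothermic direction — shift to the left.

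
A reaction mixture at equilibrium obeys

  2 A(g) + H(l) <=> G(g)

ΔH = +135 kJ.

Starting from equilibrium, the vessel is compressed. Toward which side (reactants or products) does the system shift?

Gas moles: reactants 2, products 1 (Δn_gas = -1). Compression shifts the system toward the side with fewer moles of gas — to the right.

right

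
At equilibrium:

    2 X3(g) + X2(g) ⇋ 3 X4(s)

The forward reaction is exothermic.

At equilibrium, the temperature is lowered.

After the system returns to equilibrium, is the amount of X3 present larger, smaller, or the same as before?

decreases

The forward reaction is exothermic. Lowering T favours the exothermic direction — shift to the right.
The net shift is to the right. X3 is a reactant, so its amount decreases.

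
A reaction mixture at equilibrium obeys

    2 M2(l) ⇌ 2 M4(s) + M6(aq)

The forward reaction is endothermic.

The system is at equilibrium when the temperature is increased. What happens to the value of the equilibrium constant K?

K depends on temperature via the van 't Hoff relation. The forward reaction is endothermic, so raising T increases K.

increases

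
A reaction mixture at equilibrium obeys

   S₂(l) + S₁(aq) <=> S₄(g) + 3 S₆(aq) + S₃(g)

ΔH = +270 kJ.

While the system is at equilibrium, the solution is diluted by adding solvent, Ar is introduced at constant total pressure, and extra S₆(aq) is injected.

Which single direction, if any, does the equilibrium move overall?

Dilution lowers every aqueous concentration by the same factor. Δn_aq = 3 − 1 = +2, so the system shifts toward the side with more dissolved moles — to the right.
Adding inert gas at constant total pressure expands the volume and lowers every reacting partial pressure. With Δn_gas = 2 − 0 = +2, Q moves away from K toward the side with fewer gas moles, so the system shifts toward the side with more gas moles — to the right.
Adding S₆ (aq), a product, drives the reaction to the left.
The individual effects push in opposite directions; without quantitative information the net direction cannot be determined.

cannot be determined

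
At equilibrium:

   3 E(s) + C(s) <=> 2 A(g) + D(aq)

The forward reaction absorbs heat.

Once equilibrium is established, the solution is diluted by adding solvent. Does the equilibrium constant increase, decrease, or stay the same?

unchanged

The equilibrium constant depends only on temperature. This perturbation may move the position of equilibrium, but since T is unchanged, K itself is unchanged.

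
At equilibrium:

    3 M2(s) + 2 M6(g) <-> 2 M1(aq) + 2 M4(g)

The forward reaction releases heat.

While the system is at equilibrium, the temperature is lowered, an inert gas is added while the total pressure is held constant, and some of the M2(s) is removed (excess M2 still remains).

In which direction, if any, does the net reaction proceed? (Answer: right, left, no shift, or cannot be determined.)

right

The forward reaction is exothermic. Lowering T favours the exothermic direction — shift to the right.
Adding inert gas at constant total pressure expands the volume, scaling every reacting partial pressure by the same factor. Δn_gas = 2 − 2 = 0, so Q is unchanged — no shift.
M2 is a pure solid; its activity is 1 regardless of amount, so Q is unaffected — no shift from this change.
Only the nonzero effect(s) matter; the net shift is to the right.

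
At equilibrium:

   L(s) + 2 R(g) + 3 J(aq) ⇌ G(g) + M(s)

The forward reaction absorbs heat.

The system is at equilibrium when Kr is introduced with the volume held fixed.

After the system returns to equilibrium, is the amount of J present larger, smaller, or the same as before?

unchanged

At constant volume, adding an inert gas leaves every reacting species' partial pressure unchanged, so Q is unchanged — no shift from this change.
No net shift occurs, so the amount of J is unchanged.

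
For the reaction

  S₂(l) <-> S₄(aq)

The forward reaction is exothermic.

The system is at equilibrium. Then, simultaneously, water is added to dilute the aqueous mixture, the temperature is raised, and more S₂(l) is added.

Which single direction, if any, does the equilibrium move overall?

cannot be determined

Dilution lowers every aqueous concentration by the same factor. Δn_aq = 1 − 0 = +1, so the system shifts toward the side with more dissolved moles — to the right.
The forward reaction is exothermic. Raising T favours the endothermic direction — shift to the left.
S₂ is a pure liquid; its activity is 1 regardless of amount, so Q is unaffected — no shift from this change.
The individual effects push in opposite directions; without quantitative information the net direction cannot be determined.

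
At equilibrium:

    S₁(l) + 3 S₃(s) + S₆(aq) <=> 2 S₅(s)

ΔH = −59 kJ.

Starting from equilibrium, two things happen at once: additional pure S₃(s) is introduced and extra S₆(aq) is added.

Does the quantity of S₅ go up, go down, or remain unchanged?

increases

S₃ is a pure solid; its activity is 1 regardless of amount, so Q is unaffected — no shift from this change.
Adding S₆ (aq), a reactant, drives the reaction to the right.
The net shift is to the right. S₅ is a product, so its amount increases.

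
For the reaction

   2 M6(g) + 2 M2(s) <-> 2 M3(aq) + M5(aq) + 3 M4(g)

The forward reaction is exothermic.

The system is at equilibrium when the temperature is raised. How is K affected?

K depends on temperature via the van 't Hoff relation. The forward reaction is exothermic, so raising T decreases K.

decreases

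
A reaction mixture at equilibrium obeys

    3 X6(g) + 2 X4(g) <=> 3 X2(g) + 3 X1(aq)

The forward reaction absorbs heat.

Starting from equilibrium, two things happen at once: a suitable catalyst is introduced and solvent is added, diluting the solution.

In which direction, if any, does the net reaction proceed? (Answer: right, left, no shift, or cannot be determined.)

right

A catalyst speeds both forward and reverse rates equally; it changes neither Q nor K — no shift from this change.
Dilution lowers every aqueous concentration by the same factor. Δn_aq = 3 − 0 = +3, so the system shifts toward the side with more dissolved moles — to the right.
Only the nonzero effect(s) matter; the net shift is to the right.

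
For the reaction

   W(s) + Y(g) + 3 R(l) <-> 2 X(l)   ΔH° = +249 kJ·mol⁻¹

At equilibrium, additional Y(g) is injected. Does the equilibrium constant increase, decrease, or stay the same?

The equilibrium constant depends only on temperature. This perturbation may move the position of equilibrium, but since T is unchanged, K itself is unchanged.

unchanged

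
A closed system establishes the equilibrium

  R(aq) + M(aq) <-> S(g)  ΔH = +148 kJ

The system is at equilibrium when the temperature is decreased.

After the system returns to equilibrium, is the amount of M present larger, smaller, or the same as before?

increases

The forward reaction is endothermic. Lowering T favours the exothermic direction — shift to the left.
The net shift is to the left. M is a reactant, so its amount increases.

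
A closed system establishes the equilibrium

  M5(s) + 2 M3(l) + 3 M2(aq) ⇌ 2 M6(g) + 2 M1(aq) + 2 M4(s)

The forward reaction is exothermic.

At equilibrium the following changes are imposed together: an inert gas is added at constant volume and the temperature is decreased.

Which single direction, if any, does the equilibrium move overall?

right

At constant volume, adding an inert gas leaves every reacting species' partial pressure unchanged, so Q is unchanged — no shift from this change.
The forward reaction is exothermic. Lowering T favours the exothermic direction — shift to the right.
Only the nonzero effect(s) matter; the net shift is to the right.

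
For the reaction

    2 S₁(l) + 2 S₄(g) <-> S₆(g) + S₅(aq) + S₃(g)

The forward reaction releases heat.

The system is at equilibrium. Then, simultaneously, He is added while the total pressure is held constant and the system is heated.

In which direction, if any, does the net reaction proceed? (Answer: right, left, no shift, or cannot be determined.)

left

Adding inert gas at constant total pressure expands the volume, scaling every reacting partial pressure by the same factor. Δn_gas = 2 − 2 = 0, so Q is unchanged — no shift.
The forward reaction is exothermic. Raising T favours the endothermic direction — shift to the left.
Only the nonzero effect(s) matter; the net shift is to the left.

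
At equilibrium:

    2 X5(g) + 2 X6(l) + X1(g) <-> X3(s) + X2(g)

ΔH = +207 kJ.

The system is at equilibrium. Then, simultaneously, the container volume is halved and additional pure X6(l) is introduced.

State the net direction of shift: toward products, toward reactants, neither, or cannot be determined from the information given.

Gas moles: reactants 3, products 1 (Δn_gas = -2). Compression shifts the system toward the side with fewer moles of gas — to the right.
X6 is a pure liquid; its activity is 1 regardless of amount, so Q is unaffected — no shift from this change.
Only the nonzero effect(s) matter; the net shift is to the right.

right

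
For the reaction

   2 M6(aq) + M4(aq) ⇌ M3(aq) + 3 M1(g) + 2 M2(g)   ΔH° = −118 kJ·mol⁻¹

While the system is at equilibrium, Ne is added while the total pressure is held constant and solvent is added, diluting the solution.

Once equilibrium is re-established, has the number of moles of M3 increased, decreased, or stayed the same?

Adding inert gas at constant total pressure expands the volume and lowers every reacting partial pressure. With Δn_gas = 5 − 0 = +5, Q moves away from K toward the side with fewer gas moles, so the system shifts toward the side with more gas moles — to the right.
Dilution lowers every aqueous concentration by the same factor. Δn_aq = 1 − 3 = -2, so the system shifts toward the side with more dissolved moles — to the left.
The two effects oppose each other, so the net shift — and hence the change in M3 — cannot be determined from the given information.

cannot be determined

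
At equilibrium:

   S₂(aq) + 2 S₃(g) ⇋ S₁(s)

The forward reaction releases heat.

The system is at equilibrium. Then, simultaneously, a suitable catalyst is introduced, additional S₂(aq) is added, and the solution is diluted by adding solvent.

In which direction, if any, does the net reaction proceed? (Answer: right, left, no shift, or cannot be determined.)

A catalyst speeds both forward and reverse rates equally; it changes neither Q nor K — no shift from this change.
Adding S₂ (aq), a reactant, drives the reaction to the right.
Dilution lowers every aqueous concentration by the same factor. Δn_aq = 0 − 1 = -1, so the system shifts toward the side with more dissolved moles — to the left.
The individual effects push in opposite directions; without quantitative information the net direction cannot be determined.

cannot be determined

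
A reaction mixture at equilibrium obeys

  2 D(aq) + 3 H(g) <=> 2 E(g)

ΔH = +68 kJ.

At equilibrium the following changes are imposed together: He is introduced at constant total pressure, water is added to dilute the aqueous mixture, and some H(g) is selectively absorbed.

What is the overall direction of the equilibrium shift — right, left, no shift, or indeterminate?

Adding inert gas at constant total pressure expands the volume and lowers every reacting partial pressure. With Δn_gas = 2 − 3 = -1, Q moves away from K toward the side with fewer gas moles, so the system shifts toward the side with more gas moles — to the left.
Dilution lowers every aqueous concentration by the same factor. Δn_aq = 0 − 2 = -2, so the system shifts toward the side with more dissolved moles — to the left.
Removing H (g), a reactant, drives the reaction to the left.
All effects act in the same direction — net shift to the left.

left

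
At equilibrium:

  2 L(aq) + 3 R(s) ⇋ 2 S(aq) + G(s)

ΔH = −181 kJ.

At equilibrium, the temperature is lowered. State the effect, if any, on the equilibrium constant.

K depends on temperature via the van 't Hoff relation. The forward reaction is exothermic, so lowering T increases K.

increases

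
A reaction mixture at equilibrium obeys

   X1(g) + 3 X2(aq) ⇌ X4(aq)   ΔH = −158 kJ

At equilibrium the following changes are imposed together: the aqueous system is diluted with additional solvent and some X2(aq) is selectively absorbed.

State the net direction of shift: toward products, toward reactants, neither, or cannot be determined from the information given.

Dilution lowers every aqueous concentration by the same factor. Δn_aq = 1 − 3 = -2, so the system shifts toward the side with more dissolved moles — to the left.
Removing X2 (aq), a reactant, drives the reaction to the left.
All effects act in the same direction — net shift to the left.

left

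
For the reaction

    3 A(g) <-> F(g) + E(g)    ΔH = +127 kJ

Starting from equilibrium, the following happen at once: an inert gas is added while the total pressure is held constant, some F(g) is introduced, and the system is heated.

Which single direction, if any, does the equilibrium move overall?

Adding inert gas at constant total pressure expands the volume and lowers every reacting partial pressure. With Δn_gas = 2 − 3 = -1, Q moves away from K toward the side with fewer gas moles, so the system shifts toward the side with more gas moles — to the left.
Adding F (g), a product, drives the reaction to the left.
The forward reaction is endothermic. Raising T favours the endothermic direction — shift to the right.
The individual effects push in opposite directions; without quantitative information the net direction cannot be determined.

cannot be determined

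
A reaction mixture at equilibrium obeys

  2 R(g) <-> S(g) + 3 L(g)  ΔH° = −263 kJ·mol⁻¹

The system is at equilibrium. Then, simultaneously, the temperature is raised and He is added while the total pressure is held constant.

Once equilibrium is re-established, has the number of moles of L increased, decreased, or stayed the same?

cannot be determined

The forward reaction is exothermic. Raising T favours the endothermic direction — shift to the left.
Adding inert gas at constant total pressure expands the volume and lowers every reacting partial pressure. With Δn_gas = 4 − 2 = +2, Q moves away from K toward the side with fewer gas moles, so the system shifts toward the side with more gas moles — to the right.
The two effects oppose each other, so the net shift — and hence the change in L — cannot be determined from the given information.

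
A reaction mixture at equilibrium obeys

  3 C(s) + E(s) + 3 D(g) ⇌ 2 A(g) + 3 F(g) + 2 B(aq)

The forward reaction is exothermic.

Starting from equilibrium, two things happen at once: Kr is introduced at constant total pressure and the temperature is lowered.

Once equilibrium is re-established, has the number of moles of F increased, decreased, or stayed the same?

Adding inert gas at constant total pressure expands the volume and lowers every reacting partial pressure. With Δn_gas = 5 − 3 = +2, Q moves away from K toward the side with fewer gas moles, so the system shifts toward the side with more gas moles — to the right.
The forward reaction is exothermic. Lowering T favours the exothermic direction — shift to the right.
The net shift is to the right. F is a product, so its amount increases.

increases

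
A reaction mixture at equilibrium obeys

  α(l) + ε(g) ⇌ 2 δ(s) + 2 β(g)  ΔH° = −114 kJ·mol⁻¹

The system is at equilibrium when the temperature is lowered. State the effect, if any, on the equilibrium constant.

K depends on temperature via the van 't Hoff relation. The forward reaction is exothermic, so lowering T increases K.

increases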